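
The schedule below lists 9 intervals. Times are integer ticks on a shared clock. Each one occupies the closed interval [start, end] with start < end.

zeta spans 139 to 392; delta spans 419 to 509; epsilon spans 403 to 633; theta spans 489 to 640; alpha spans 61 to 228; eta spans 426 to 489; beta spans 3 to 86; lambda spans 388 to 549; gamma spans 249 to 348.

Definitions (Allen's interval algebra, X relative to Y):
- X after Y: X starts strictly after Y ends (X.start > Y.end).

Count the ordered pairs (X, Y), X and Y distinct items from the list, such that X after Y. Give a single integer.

Checking all 72 ordered pairs for relation 'after'; matching pairs in alphabetical order:
(delta, alpha): delta after alpha ✓
(delta, beta): delta after beta ✓
(delta, gamma): delta after gamma ✓
(delta, zeta): delta after zeta ✓
(epsilon, alpha): epsilon after alpha ✓
(epsilon, beta): epsilon after beta ✓
(epsilon, gamma): epsilon after gamma ✓
(epsilon, zeta): epsilon after zeta ✓
(eta, alpha): eta after alpha ✓
(eta, beta): eta after beta ✓
(eta, gamma): eta after gamma ✓
(eta, zeta): eta after zeta ✓
(gamma, alpha): gamma after alpha ✓
(gamma, beta): gamma after beta ✓
(lambda, alpha): lambda after alpha ✓
(lambda, beta): lambda after beta ✓
(lambda, gamma): lambda after gamma ✓
(theta, alpha): theta after alpha ✓
(theta, beta): theta after beta ✓
(theta, gamma): theta after gamma ✓
(theta, zeta): theta after zeta ✓
(zeta, beta): zeta after beta ✓
Count: 22.

22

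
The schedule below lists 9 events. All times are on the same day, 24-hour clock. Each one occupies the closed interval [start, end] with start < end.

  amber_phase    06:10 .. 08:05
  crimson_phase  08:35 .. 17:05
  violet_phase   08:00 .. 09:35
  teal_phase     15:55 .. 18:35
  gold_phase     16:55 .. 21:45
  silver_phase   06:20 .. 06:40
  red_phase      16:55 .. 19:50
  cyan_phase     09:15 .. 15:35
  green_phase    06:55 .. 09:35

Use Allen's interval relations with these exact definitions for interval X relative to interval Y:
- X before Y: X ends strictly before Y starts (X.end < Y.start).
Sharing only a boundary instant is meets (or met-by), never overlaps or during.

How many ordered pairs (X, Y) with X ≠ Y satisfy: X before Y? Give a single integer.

Checking all 72 ordered pairs for relation 'before'; matching pairs in alphabetical order:
(amber_phase, crimson_phase): amber_phase before crimson_phase ✓
(amber_phase, cyan_phase): amber_phase before cyan_phase ✓
(amber_phase, gold_phase): amber_phase before gold_phase ✓
(amber_phase, red_phase): amber_phase before red_phase ✓
(amber_phase, teal_phase): amber_phase before teal_phase ✓
(cyan_phase, gold_phase): cyan_phase before gold_phase ✓
(cyan_phase, red_phase): cyan_phase before red_phase ✓
(cyan_phase, teal_phase): cyan_phase before teal_phase ✓
(green_phase, gold_phase): green_phase before gold_phase ✓
(green_phase, red_phase): green_phase before red_phase ✓
(green_phase, teal_phase): green_phase before teal_phase ✓
(silver_phase, crimson_phase): silver_phase before crimson_phase ✓
(silver_phase, cyan_phase): silver_phase before cyan_phase ✓
(silver_phase, gold_phase): silver_phase before gold_phase ✓
(silver_phase, green_phase): silver_phase before green_phase ✓
(silver_phase, red_phase): silver_phase before red_phase ✓
(silver_phase, teal_phase): silver_phase before teal_phase ✓
(silver_phase, violet_phase): silver_phase before violet_phase ✓
(violet_phase, gold_phase): violet_phase before gold_phase ✓
(violet_phase, red_phase): violet_phase before red_phase ✓
(violet_phase, teal_phase): violet_phase before teal_phase ✓
Count: 21.

21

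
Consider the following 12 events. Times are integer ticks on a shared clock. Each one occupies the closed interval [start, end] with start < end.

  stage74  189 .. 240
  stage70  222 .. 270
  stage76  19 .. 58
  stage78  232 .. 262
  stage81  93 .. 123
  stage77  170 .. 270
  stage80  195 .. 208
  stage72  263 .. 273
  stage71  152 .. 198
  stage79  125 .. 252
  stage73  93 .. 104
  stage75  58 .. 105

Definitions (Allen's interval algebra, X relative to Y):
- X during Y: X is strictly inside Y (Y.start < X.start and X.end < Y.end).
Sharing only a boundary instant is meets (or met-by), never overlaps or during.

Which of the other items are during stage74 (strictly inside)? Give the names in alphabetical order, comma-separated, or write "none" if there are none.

Target stage74 = [189, 240].
stage70 [222, 270] → overlapped-by → no.
stage71 [152, 198] → overlaps → no.
stage72 [263, 273] → after → no.
stage73 [93, 104] → before → no.
stage75 [58, 105] → before → no.
stage76 [19, 58] → before → no.
stage77 [170, 270] → contains → no.
stage78 [232, 262] → overlapped-by → no.
stage79 [125, 252] → contains → no.
stage80 [195, 208] → during → yes.
stage81 [93, 123] → before → no.
Result: stage80.

stage80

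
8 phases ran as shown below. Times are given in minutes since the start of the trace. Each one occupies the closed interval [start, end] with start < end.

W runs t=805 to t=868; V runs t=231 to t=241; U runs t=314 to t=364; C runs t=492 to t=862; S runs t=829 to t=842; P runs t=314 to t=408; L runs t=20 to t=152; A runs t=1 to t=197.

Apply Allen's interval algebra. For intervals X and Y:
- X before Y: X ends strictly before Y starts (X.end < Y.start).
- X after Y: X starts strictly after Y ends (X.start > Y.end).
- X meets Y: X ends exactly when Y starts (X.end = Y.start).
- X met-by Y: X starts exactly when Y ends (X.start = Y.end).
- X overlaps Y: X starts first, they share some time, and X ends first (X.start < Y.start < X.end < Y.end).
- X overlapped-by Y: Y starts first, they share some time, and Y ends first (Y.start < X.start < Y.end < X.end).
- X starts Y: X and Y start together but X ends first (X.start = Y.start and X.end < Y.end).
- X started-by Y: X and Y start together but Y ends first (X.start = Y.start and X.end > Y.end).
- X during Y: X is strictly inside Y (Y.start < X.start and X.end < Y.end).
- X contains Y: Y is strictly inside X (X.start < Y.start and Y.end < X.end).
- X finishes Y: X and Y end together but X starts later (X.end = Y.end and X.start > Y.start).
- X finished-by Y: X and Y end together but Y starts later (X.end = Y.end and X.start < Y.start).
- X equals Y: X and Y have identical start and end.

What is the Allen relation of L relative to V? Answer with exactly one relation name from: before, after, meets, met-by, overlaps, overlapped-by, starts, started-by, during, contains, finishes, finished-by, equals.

before

L = [t=20, t=152]; V = [t=231, t=241].
Compare endpoints: L.start < V.start, L.start < V.end, L.end < V.start, L.end < V.end.
That pattern is 'before'.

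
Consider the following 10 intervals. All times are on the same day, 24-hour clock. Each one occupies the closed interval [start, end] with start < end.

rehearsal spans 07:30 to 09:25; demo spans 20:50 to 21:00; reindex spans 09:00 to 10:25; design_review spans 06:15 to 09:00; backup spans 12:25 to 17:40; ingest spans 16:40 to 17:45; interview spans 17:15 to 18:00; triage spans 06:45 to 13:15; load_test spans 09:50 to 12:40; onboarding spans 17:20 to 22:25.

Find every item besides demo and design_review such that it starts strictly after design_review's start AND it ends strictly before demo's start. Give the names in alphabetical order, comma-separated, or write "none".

Conditions: its start is strictly after design_review's start (X.start > 06:15) AND its end is strictly before demo's start (X.end < 20:50).
backup: start 12:25 > 06:15? ✓; end 17:40 < 20:50? ✓ → yes.
ingest: start 16:40 > 06:15? ✓; end 17:45 < 20:50? ✓ → yes.
interview: start 17:15 > 06:15? ✓; end 18:00 < 20:50? ✓ → yes.
load_test: start 09:50 > 06:15? ✓; end 12:40 < 20:50? ✓ → yes.
onboarding: start 17:20 > 06:15? ✓; end 22:25 < 20:50? ✗ → no.
rehearsal: start 07:30 > 06:15? ✓; end 09:25 < 20:50? ✓ → yes.
reindex: start 09:00 > 06:15? ✓; end 10:25 < 20:50? ✓ → yes.
triage: start 06:45 > 06:15? ✓; end 13:15 < 20:50? ✓ → yes.
Result: backup, ingest, interview, load_test, rehearsal, reindex, triage.

backup, ingest, interview, load_test, rehearsal, reindex, triage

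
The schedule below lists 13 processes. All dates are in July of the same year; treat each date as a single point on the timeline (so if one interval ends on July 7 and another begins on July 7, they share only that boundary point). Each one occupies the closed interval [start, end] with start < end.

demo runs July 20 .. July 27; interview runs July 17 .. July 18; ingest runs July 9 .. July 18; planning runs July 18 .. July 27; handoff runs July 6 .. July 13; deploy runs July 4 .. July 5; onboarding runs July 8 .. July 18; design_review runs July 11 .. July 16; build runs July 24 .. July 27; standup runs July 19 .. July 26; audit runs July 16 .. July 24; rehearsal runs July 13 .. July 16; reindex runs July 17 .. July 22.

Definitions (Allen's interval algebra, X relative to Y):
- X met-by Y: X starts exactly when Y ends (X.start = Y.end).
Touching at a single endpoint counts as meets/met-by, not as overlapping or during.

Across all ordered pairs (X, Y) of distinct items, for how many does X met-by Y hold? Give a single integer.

Checking all 156 ordered pairs for relation 'met-by'; matching pairs in alphabetical order:
(audit, design_review): audit met-by design_review ✓
(audit, rehearsal): audit met-by rehearsal ✓
(build, audit): build met-by audit ✓
(planning, ingest): planning met-by ingest ✓
(planning, interview): planning met-by interview ✓
(planning, onboarding): planning met-by onboarding ✓
(rehearsal, handoff): rehearsal met-by handoff ✓
Count: 7.

7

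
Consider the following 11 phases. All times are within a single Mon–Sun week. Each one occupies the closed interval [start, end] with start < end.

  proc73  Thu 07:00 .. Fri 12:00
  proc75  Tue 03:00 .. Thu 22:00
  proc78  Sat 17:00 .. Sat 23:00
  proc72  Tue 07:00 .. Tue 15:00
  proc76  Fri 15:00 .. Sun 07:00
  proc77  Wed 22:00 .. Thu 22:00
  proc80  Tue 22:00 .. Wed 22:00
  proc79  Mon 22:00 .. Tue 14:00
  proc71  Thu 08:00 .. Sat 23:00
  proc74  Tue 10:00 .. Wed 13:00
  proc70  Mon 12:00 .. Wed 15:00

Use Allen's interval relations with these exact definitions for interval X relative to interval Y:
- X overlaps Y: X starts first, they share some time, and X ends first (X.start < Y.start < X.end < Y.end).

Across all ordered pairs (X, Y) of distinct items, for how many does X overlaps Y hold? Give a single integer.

13

Checking all 110 ordered pairs for relation 'overlaps'; matching pairs in alphabetical order:
(proc70, proc75): proc70 overlaps proc75 ✓
(proc70, proc80): proc70 overlaps proc80 ✓
(proc71, proc76): proc71 overlaps proc76 ✓
(proc72, proc74): proc72 overlaps proc74 ✓
(proc73, proc71): proc73 overlaps proc71 ✓
(proc74, proc80): proc74 overlaps proc80 ✓
(proc75, proc71): proc75 overlaps proc71 ✓
(proc75, proc73): proc75 overlaps proc73 ✓
(proc77, proc71): proc77 overlaps proc71 ✓
(proc77, proc73): proc77 overlaps proc73 ✓
(proc79, proc72): proc79 overlaps proc72 ✓
(proc79, proc74): proc79 overlaps proc74 ✓
(proc79, proc75): proc79 overlaps proc75 ✓
Count: 13.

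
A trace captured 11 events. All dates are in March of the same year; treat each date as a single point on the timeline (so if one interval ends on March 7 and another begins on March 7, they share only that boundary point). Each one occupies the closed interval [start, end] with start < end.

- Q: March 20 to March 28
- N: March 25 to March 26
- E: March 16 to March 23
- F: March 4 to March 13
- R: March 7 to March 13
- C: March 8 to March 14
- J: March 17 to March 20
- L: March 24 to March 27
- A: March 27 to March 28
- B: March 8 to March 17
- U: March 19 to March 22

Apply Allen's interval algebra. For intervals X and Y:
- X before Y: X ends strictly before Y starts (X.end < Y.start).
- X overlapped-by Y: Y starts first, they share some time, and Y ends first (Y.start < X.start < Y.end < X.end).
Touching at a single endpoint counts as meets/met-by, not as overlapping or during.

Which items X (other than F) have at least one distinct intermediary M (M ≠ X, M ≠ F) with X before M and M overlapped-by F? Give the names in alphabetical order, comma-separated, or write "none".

Target F = [March 4, March 13].
Intermediaries M with M overlapped-by F: B, C.
Via B — items with X before B: none.
Via C — items with X before C: none.
Union: none.

none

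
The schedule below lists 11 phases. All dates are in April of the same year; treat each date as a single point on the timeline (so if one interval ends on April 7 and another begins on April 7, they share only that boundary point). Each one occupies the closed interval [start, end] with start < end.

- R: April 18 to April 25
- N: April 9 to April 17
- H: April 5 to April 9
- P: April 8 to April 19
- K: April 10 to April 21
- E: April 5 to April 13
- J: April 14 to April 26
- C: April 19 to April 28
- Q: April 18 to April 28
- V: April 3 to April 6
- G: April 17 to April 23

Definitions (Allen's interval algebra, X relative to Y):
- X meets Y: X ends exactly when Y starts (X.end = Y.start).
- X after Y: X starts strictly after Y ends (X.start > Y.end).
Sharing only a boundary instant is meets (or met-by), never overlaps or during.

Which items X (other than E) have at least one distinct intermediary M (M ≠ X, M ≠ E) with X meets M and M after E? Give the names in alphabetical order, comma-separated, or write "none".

Target E = [April 5, April 13].
Intermediaries M with M after E: C, G, J, Q, R.
Via C — items with X meets C: P.
Via G — items with X meets G: N.
Via J — items with X meets J: none.
Via Q — items with X meets Q: none.
Via R — items with X meets R: none.
Union: N, P.

N, P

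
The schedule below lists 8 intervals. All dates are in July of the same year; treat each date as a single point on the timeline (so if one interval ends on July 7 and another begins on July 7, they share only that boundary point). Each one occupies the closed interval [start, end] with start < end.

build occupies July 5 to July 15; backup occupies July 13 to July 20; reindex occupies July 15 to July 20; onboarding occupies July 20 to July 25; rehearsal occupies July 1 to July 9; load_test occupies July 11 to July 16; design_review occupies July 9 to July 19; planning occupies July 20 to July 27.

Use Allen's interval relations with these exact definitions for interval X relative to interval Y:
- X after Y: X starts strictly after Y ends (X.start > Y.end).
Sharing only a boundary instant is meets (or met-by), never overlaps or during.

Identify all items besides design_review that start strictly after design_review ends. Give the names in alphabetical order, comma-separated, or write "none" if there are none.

Target design_review = [July 9, July 19].
backup [July 13, July 20] → overlapped-by → no.
build [July 5, July 15] → overlaps → no.
load_test [July 11, July 16] → during → no.
onboarding [July 20, July 25] → after → yes.
planning [July 20, July 27] → after → yes.
rehearsal [July 1, July 9] → meets → no.
reindex [July 15, July 20] → overlapped-by → no.
Result: onboarding, planning.

onboarding, planning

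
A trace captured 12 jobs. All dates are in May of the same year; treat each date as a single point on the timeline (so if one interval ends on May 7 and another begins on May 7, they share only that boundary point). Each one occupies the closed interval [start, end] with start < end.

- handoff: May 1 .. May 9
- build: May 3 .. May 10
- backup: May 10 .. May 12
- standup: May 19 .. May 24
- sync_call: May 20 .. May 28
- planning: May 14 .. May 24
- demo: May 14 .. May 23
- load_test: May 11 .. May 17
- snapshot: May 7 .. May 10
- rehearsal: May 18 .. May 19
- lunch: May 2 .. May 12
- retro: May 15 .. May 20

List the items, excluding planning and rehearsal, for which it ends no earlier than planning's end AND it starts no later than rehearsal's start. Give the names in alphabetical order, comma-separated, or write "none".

none

Conditions: its end is no earlier than planning's end (X.end >= May 24) AND its start is no later than rehearsal's start (X.start <= May 18).
backup: end May 12 >= May 24? ✗; start May 10 <= May 18? ✓ → no.
build: end May 10 >= May 24? ✗; start May 3 <= May 18? ✓ → no.
demo: end May 23 >= May 24? ✗; start May 14 <= May 18? ✓ → no.
handoff: end May 9 >= May 24? ✗; start May 1 <= May 18? ✓ → no.
load_test: end May 17 >= May 24? ✗; start May 11 <= May 18? ✓ → no.
lunch: end May 12 >= May 24? ✗; start May 2 <= May 18? ✓ → no.
retro: end May 20 >= May 24? ✗; start May 15 <= May 18? ✓ → no.
snapshot: end May 10 >= May 24? ✗; start May 7 <= May 18? ✓ → no.
standup: end May 24 >= May 24? ✓; start May 19 <= May 18? ✗ → no.
sync_call: end May 28 >= May 24? ✓; start May 20 <= May 18? ✗ → no.
Result: none.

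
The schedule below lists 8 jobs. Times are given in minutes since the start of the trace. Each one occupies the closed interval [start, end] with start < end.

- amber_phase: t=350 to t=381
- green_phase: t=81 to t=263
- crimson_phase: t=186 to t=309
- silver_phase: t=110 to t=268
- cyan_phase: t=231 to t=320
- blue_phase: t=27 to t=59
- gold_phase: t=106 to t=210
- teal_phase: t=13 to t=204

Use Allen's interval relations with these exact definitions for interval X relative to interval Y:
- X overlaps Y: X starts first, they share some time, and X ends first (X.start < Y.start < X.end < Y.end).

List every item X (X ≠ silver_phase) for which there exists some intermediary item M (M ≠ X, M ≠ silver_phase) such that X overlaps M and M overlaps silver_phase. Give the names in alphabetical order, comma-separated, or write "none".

Target silver_phase = [t=110, t=268].
Intermediaries M with M overlaps silver_phase: gold_phase, green_phase, teal_phase.
Via gold_phase — items with X overlaps gold_phase: teal_phase.
Via green_phase — items with X overlaps green_phase: teal_phase.
Via teal_phase — items with X overlaps teal_phase: none.
Union: teal_phase.

teal_phase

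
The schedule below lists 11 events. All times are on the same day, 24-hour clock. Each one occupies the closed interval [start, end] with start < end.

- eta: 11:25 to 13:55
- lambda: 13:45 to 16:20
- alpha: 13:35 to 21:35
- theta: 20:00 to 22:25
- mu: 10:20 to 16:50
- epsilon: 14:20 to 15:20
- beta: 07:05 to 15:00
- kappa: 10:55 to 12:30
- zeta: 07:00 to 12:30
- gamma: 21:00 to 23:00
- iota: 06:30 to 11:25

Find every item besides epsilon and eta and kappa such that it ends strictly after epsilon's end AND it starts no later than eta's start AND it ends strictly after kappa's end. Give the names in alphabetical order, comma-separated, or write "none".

Conditions: its end is strictly after epsilon's end (X.end > 15:20) AND its start is no later than eta's start (X.start <= 11:25) AND its end is strictly after kappa's end (X.end > 12:30).
alpha: end 21:35 > 15:20? ✓; start 13:35 <= 11:25? ✗; end 21:35 > 12:30? ✓ → no.
beta: end 15:00 > 15:20? ✗; start 07:05 <= 11:25? ✓; end 15:00 > 12:30? ✓ → no.
gamma: end 23:00 > 15:20? ✓; start 21:00 <= 11:25? ✗; end 23:00 > 12:30? ✓ → no.
iota: end 11:25 > 15:20? ✗; start 06:30 <= 11:25? ✓; end 11:25 > 12:30? ✗ → no.
lambda: end 16:20 > 15:20? ✓; start 13:45 <= 11:25? ✗; end 16:20 > 12:30? ✓ → no.
mu: end 16:50 > 15:20? ✓; start 10:20 <= 11:25? ✓; end 16:50 > 12:30? ✓ → yes.
theta: end 22:25 > 15:20? ✓; start 20:00 <= 11:25? ✗; end 22:25 > 12:30? ✓ → no.
zeta: end 12:30 > 15:20? ✗; start 07:00 <= 11:25? ✓; end 12:30 > 12:30? ✗ → no.
Result: mu.

mu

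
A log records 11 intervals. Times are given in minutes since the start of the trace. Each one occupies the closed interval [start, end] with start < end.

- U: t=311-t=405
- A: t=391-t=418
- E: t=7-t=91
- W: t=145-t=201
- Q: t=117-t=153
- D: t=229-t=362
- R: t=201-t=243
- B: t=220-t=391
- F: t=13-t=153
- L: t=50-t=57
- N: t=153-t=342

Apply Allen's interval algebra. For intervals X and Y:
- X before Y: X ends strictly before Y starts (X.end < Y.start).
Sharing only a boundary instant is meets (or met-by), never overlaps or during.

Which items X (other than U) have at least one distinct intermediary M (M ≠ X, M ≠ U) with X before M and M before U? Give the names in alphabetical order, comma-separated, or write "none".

Target U = [t=311, t=405].
Intermediaries M with M before U: E, F, L, Q, R, W.
Via E — items with X before E: none.
Via F — items with X before F: none.
Via L — items with X before L: none.
Via Q — items with X before Q: E, L.
Via R — items with X before R: E, F, L, Q.
Via W — items with X before W: E, L.
Union: E, F, L, Q.

E, F, L, Q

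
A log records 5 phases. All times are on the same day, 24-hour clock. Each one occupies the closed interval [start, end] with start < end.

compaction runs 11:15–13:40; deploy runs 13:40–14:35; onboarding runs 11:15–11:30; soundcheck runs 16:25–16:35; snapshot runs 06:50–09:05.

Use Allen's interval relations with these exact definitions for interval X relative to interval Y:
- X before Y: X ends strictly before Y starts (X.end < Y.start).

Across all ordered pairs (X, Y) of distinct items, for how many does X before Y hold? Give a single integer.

8

Checking all 20 ordered pairs for relation 'before'; matching pairs in alphabetical order:
(compaction, soundcheck): compaction before soundcheck ✓
(deploy, soundcheck): deploy before soundcheck ✓
(onboarding, deploy): onboarding before deploy ✓
(onboarding, soundcheck): onboarding before soundcheck ✓
(snapshot, compaction): snapshot before compaction ✓
(snapshot, deploy): snapshot before deploy ✓
(snapshot, onboarding): snapshot before onboarding ✓
(snapshot, soundcheck): snapshot before soundcheck ✓
Count: 8.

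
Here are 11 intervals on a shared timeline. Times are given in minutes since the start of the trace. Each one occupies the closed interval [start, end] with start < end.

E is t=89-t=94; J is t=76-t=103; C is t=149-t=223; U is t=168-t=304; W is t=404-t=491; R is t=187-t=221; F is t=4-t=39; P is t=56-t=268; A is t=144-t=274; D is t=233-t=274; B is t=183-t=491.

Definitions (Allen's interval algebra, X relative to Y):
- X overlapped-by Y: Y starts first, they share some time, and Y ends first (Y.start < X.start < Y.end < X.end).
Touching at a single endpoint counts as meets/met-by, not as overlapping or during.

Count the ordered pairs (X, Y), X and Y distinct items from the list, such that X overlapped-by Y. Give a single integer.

Checking all 110 ordered pairs for relation 'overlapped-by'; matching pairs in alphabetical order:
(A, P): A overlapped-by P ✓
(B, A): B overlapped-by A ✓
(B, C): B overlapped-by C ✓
(B, P): B overlapped-by P ✓
(B, U): B overlapped-by U ✓
(D, P): D overlapped-by P ✓
(U, A): U overlapped-by A ✓
(U, C): U overlapped-by C ✓
(U, P): U overlapped-by P ✓
Count: 9.

9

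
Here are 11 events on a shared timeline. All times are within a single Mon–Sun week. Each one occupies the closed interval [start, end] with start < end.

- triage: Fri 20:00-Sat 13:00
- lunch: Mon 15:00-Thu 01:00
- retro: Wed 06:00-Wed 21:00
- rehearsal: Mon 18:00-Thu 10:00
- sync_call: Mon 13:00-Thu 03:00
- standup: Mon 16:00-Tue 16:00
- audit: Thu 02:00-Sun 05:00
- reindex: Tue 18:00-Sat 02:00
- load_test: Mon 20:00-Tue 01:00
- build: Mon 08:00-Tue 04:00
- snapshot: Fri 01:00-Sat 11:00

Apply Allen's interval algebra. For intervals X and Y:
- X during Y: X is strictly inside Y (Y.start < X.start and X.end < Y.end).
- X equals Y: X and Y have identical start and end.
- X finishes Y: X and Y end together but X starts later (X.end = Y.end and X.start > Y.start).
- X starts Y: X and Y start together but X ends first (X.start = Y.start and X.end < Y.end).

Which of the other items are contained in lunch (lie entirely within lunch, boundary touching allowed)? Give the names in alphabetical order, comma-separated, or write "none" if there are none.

Target lunch = [Mon 15:00, Thu 01:00].
audit [Thu 02:00, Sun 05:00] → after → no.
build [Mon 08:00, Tue 04:00] → overlaps → no.
load_test [Mon 20:00, Tue 01:00] → during → yes.
rehearsal [Mon 18:00, Thu 10:00] → overlapped-by → no.
reindex [Tue 18:00, Sat 02:00] → overlapped-by → no.
retro [Wed 06:00, Wed 21:00] → during → yes.
snapshot [Fri 01:00, Sat 11:00] → after → no.
standup [Mon 16:00, Tue 16:00] → during → yes.
sync_call [Mon 13:00, Thu 03:00] → contains → no.
triage [Fri 20:00, Sat 13:00] → after → no.
Result: load_test, retro, standup.

load_test, retro, standup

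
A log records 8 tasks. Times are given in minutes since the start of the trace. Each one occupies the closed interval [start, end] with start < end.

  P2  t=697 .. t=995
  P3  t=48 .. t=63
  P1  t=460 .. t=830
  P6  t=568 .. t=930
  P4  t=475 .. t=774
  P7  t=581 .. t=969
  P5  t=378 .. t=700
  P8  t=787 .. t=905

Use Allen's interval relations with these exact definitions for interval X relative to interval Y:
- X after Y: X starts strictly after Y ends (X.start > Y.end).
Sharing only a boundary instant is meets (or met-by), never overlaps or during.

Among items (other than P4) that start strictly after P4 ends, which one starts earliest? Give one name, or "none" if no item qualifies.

P8

Target P4 = [t=475, t=774].
P1 [t=460, t=830] → contains → excluded.
P2 [t=697, t=995] → overlapped-by → excluded.
P3 [t=48, t=63] → before → excluded.
P5 [t=378, t=700] → overlaps → excluded.
P6 [t=568, t=930] → overlapped-by → excluded.
P7 [t=581, t=969] → overlapped-by → excluded.
P8 [t=787, t=905] → after → candidate.
Among candidates, earliest start is t=787 → P8.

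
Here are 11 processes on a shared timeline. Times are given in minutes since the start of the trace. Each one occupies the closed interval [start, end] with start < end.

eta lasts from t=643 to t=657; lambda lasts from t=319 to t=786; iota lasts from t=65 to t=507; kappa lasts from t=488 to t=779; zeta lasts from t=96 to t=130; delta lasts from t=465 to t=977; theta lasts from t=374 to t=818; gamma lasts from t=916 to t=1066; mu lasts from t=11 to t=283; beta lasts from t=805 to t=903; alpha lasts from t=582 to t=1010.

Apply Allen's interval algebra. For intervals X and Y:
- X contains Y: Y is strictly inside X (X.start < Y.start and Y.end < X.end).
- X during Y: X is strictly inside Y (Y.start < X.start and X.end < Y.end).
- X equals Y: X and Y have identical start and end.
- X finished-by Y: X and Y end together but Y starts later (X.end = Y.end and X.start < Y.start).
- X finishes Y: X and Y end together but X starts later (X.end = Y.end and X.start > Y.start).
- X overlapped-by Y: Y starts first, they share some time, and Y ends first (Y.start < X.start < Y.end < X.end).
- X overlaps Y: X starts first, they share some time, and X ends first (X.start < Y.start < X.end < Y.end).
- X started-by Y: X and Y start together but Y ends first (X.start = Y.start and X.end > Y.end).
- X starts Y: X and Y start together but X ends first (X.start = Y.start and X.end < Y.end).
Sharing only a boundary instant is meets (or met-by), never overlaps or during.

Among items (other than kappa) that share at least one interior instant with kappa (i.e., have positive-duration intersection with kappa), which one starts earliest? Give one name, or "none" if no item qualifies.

iota

Target kappa = [t=488, t=779].
alpha [t=582, t=1010] → overlapped-by → candidate.
beta [t=805, t=903] → after → excluded.
delta [t=465, t=977] → contains → candidate.
eta [t=643, t=657] → during → candidate.
gamma [t=916, t=1066] → after → excluded.
iota [t=65, t=507] → overlaps → candidate.
lambda [t=319, t=786] → contains → candidate.
mu [t=11, t=283] → before → excluded.
theta [t=374, t=818] → contains → candidate.
zeta [t=96, t=130] → before → excluded.
Among candidates, earliest start is t=65 → iota.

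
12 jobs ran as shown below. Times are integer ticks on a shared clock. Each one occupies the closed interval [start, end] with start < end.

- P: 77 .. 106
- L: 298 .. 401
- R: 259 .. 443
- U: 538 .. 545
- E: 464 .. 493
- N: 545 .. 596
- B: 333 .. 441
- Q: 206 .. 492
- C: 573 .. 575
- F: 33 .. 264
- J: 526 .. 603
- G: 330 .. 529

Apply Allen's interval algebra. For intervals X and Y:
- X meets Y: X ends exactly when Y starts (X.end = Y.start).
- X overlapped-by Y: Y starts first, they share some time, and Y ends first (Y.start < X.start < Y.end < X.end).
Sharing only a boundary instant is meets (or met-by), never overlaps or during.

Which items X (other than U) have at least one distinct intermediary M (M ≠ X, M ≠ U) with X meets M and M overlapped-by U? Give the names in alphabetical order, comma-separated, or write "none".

none

Target U = [538, 545].
Intermediaries M with M overlapped-by U: none.
Union: none.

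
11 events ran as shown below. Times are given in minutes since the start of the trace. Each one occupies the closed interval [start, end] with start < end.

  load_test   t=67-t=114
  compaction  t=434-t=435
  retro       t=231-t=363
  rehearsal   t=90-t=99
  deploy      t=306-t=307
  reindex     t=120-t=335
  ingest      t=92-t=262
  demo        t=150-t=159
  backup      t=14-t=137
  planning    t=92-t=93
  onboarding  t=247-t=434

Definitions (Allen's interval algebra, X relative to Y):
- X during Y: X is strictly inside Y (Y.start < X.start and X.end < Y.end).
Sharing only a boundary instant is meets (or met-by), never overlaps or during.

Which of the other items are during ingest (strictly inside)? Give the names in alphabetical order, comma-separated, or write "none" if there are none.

demo

Target ingest = [t=92, t=262].
backup [t=14, t=137] → overlaps → no.
compaction [t=434, t=435] → after → no.
demo [t=150, t=159] → during → yes.
deploy [t=306, t=307] → after → no.
load_test [t=67, t=114] → overlaps → no.
onboarding [t=247, t=434] → overlapped-by → no.
planning [t=92, t=93] → starts → no.
rehearsal [t=90, t=99] → overlaps → no.
reindex [t=120, t=335] → overlapped-by → no.
retro [t=231, t=363] → overlapped-by → no.
Result: demo.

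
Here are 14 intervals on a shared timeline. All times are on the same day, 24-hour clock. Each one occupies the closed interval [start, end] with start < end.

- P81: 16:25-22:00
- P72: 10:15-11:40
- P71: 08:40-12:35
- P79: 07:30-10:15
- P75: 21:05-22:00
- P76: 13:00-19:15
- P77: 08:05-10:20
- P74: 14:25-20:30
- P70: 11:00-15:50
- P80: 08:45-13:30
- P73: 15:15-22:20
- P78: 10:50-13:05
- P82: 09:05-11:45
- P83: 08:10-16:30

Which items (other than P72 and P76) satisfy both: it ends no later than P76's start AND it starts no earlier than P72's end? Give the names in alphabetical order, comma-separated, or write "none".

none

Conditions: its end is no later than P76's start (X.end <= 13:00) AND its start is no earlier than P72's end (X.start >= 11:40).
P70: end 15:50 <= 13:00? ✗; start 11:00 >= 11:40? ✗ → no.
P71: end 12:35 <= 13:00? ✓; start 08:40 >= 11:40? ✗ → no.
P73: end 22:20 <= 13:00? ✗; start 15:15 >= 11:40? ✓ → no.
P74: end 20:30 <= 13:00? ✗; start 14:25 >= 11:40? ✓ → no.
P75: end 22:00 <= 13:00? ✗; start 21:05 >= 11:40? ✓ → no.
P77: end 10:20 <= 13:00? ✓; start 08:05 >= 11:40? ✗ → no.
P78: end 13:05 <= 13:00? ✗; start 10:50 >= 11:40? ✗ → no.
P79: end 10:15 <= 13:00? ✓; start 07:30 >= 11:40? ✗ → no.
P80: end 13:30 <= 13:00? ✗; start 08:45 >= 11:40? ✗ → no.
P81: end 22:00 <= 13:00? ✗; start 16:25 >= 11:40? ✓ → no.
P82: end 11:45 <= 13:00? ✓; start 09:05 >= 11:40? ✗ → no.
P83: end 16:30 <= 13:00? ✗; start 08:10 >= 11:40? ✗ → no.
Result: none.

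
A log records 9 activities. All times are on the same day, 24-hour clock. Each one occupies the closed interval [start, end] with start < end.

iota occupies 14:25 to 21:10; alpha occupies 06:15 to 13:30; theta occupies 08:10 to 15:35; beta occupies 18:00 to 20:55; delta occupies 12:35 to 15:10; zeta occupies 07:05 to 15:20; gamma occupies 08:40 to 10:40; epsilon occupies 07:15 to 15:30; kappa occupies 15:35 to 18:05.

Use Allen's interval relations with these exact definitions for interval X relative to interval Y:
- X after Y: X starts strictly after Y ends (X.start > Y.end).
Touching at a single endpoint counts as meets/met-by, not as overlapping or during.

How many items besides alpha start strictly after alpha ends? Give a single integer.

3

Target alpha = [06:15, 13:30].
beta [18:00, 20:55] → after → counts.
delta [12:35, 15:10] → overlapped-by → no.
epsilon [07:15, 15:30] → overlapped-by → no.
gamma [08:40, 10:40] → during → no.
iota [14:25, 21:10] → after → counts.
kappa [15:35, 18:05] → after → counts.
theta [08:10, 15:35] → overlapped-by → no.
zeta [07:05, 15:20] → overlapped-by → no.
Total: 3.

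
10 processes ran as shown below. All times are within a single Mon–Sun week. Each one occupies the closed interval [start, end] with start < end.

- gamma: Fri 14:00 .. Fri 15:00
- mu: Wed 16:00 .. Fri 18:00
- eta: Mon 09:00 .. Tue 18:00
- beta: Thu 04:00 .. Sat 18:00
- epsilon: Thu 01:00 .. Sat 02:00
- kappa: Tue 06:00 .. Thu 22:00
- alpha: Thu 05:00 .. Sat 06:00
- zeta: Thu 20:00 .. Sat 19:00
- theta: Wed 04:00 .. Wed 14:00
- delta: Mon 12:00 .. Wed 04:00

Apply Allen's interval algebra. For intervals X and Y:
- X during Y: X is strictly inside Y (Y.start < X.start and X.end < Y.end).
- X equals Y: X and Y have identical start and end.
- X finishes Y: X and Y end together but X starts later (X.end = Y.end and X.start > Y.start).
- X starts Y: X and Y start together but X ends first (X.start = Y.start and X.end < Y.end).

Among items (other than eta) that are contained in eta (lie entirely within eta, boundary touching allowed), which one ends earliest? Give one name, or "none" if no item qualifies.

none

Target eta = [Mon 09:00, Tue 18:00].
alpha [Thu 05:00, Sat 06:00] → after → excluded.
beta [Thu 04:00, Sat 18:00] → after → excluded.
delta [Mon 12:00, Wed 04:00] → overlapped-by → excluded.
epsilon [Thu 01:00, Sat 02:00] → after → excluded.
gamma [Fri 14:00, Fri 15:00] → after → excluded.
kappa [Tue 06:00, Thu 22:00] → overlapped-by → excluded.
mu [Wed 16:00, Fri 18:00] → after → excluded.
theta [Wed 04:00, Wed 14:00] → after → excluded.
zeta [Thu 20:00, Sat 19:00] → after → excluded.
No candidates → none.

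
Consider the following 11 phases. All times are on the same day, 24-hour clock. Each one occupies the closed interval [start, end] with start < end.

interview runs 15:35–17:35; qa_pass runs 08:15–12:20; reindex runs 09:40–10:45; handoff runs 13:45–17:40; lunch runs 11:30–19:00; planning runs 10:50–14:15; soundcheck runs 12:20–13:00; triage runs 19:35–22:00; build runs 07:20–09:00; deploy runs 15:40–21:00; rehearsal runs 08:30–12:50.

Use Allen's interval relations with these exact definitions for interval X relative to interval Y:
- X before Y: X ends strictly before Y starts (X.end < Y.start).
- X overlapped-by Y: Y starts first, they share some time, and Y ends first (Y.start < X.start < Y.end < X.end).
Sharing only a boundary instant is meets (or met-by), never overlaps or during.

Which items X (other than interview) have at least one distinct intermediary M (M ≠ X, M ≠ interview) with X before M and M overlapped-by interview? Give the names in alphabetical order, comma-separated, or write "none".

Target interview = [15:35, 17:35].
Intermediaries M with M overlapped-by interview: deploy.
Via deploy — items with X before deploy: build, planning, qa_pass, rehearsal, reindex, soundcheck.
Union: build, planning, qa_pass, rehearsal, reindex, soundcheck.

build, planning, qa_pass, rehearsal, reindex, soundcheck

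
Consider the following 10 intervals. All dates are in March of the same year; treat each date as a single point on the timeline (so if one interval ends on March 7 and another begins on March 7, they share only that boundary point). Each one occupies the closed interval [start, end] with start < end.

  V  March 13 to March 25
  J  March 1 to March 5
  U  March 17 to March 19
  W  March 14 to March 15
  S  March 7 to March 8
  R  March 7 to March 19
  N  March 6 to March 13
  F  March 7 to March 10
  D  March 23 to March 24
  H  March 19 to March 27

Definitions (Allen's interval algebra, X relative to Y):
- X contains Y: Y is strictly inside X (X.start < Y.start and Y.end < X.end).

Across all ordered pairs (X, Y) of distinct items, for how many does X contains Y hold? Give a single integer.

Checking all 90 ordered pairs for relation 'contains'; matching pairs in alphabetical order:
(H, D): H contains D ✓
(N, F): N contains F ✓
(N, S): N contains S ✓
(R, W): R contains W ✓
(V, D): V contains D ✓
(V, U): V contains U ✓
(V, W): V contains W ✓
Count: 7.

7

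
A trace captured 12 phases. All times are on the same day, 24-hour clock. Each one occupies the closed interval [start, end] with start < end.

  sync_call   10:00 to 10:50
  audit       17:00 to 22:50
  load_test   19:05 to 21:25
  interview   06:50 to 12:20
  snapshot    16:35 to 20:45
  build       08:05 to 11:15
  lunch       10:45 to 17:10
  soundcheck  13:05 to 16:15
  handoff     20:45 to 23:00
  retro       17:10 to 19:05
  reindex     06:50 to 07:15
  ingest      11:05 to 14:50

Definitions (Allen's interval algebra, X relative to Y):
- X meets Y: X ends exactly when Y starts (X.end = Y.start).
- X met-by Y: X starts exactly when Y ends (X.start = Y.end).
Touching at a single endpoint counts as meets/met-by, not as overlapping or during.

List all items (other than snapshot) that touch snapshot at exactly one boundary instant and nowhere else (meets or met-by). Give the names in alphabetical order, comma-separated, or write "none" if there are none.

Target snapshot = [16:35, 20:45].
audit [17:00, 22:50] → overlapped-by → no.
build [08:05, 11:15] → before → no.
handoff [20:45, 23:00] → met-by → yes.
ingest [11:05, 14:50] → before → no.
interview [06:50, 12:20] → before → no.
load_test [19:05, 21:25] → overlapped-by → no.
lunch [10:45, 17:10] → overlaps → no.
reindex [06:50, 07:15] → before → no.
retro [17:10, 19:05] → during → no.
soundcheck [13:05, 16:15] → before → no.
sync_call [10:00, 10:50] → before → no.
Result: handoff.

handoff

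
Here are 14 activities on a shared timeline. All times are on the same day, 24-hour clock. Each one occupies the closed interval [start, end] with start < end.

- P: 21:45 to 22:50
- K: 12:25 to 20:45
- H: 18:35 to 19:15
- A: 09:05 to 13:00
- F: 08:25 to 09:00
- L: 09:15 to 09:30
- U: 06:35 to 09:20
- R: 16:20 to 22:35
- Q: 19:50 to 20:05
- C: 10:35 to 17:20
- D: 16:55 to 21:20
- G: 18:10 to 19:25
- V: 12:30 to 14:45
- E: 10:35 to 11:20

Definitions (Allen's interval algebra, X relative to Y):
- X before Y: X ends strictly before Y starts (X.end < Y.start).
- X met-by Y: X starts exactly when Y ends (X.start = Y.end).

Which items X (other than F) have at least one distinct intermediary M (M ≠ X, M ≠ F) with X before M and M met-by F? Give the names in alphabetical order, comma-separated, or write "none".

none

Target F = [08:25, 09:00].
Intermediaries M with M met-by F: none.
Union: none.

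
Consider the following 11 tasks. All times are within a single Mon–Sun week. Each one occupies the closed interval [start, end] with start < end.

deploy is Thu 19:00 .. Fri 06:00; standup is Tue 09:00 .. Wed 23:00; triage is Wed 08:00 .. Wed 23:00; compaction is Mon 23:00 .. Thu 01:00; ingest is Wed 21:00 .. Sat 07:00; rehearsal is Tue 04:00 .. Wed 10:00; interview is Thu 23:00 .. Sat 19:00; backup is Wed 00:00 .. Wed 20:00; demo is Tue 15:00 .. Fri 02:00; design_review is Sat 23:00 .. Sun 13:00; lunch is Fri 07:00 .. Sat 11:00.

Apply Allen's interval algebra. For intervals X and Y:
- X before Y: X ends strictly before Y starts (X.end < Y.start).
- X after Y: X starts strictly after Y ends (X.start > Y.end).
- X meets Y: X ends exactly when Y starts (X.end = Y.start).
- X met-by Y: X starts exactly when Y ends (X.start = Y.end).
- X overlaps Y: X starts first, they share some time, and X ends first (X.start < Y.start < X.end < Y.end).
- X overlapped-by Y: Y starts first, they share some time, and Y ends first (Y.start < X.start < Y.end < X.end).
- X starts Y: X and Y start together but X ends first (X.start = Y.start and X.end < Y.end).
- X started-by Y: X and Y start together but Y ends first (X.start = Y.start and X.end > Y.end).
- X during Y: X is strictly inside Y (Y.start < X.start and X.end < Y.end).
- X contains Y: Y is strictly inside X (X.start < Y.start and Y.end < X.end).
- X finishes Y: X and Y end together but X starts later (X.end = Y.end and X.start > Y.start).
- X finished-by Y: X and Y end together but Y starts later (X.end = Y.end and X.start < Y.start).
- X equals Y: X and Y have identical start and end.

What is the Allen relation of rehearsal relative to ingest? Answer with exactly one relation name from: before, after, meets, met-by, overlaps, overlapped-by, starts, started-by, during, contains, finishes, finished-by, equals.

before

rehearsal = [Tue 04:00, Wed 10:00]; ingest = [Wed 21:00, Sat 07:00].
Compare endpoints: rehearsal.start < ingest.start, rehearsal.start < ingest.end, rehearsal.end < ingest.start, rehearsal.end < ingest.end.
That pattern is 'before'.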